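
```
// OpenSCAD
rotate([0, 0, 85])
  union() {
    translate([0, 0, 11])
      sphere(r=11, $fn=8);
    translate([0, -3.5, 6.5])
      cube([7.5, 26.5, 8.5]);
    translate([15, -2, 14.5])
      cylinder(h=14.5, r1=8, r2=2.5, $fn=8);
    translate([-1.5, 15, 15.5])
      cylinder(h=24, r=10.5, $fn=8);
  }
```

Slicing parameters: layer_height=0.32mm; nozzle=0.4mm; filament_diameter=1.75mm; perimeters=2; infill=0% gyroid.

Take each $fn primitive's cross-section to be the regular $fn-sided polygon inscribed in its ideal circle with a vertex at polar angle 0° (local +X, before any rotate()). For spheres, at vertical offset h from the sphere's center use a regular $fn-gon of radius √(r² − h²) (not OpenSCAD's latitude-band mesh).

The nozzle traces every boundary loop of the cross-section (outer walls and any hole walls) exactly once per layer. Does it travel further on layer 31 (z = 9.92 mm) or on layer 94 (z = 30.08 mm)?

Layer 31 (z = 9.92): the sphere: section is a regular 8-gon, circumradius = √(r²−h²) = √(11²−1.08²) = 10.947 (perimeter = 2·8·10.947·sin(180°/8) = 67.03 mm); the 7.5×26.5 cube at (0, -3.5) contributes its full rectangle (perimeter 68.00 mm); the cone at (15, -2) is absent (z outside [14.5, 29]); the cylinder at (-1.5, 15) is absent (z outside [15.5, 39.5]); Taking the union: the regions partially overlap (shared area 96.70 mm²), so the edge portions inside another operand are dropped and the merged outline is re-measured after clipping — boundary = 93.62 mm; (rotated 85° about Z; rotation is an isometry so areas/perimeters/island counts are preserved). So its perimeter = 93.62 mm. Layer 94 (z = 30.08): the sphere is absent (|z−center|=19.080 > r=11); the cube at (0, -3.5) does not reach this height (z outside [6.5, 15]); the cone at (15, -2) is absent (z outside [14.5, 29]); the cylinder at (-1.5, 15): section is a regular 8-gon, circumradius r=10.5 (perimeter = 2·8·10.500·sin(180°/8) = 64.29 mm); Taking the union: only the r=10.5 cylinder at (-1.5, 15) is present, so the union is just that shape — boundary = 64.29 mm; (rotated 85° about Z; rotation is an isometry so areas/perimeters/island counts are preserved). So its perimeter = 64.29 mm. Layer 31 is larger (93.62 vs 64.29 mm).

layer 31 (z = 9.92 mm)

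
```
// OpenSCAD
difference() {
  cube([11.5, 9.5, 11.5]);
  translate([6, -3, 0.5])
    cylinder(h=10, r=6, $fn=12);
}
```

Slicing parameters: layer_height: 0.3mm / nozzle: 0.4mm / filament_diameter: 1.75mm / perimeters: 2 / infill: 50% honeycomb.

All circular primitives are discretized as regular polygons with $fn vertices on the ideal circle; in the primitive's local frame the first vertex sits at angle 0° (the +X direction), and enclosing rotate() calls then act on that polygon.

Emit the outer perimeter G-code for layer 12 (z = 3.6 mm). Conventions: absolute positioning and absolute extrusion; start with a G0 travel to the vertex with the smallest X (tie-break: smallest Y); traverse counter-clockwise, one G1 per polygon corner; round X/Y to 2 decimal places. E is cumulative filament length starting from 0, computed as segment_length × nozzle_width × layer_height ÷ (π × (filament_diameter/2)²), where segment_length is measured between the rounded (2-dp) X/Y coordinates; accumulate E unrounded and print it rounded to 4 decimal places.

G0 X0.00 Y0.00 Z3.60
G1 X0.80 Y0.00 E0.0399
G1 X3.00 Y2.20 E0.1951
G1 X6.00 Y3.00 E0.3500
G1 X9.00 Y2.20 E0.5049
G1 X11.20 Y0.00 E0.6602
G1 X11.50 Y0.00 E0.6751
G1 X11.50 Y9.50 E1.1491
G1 X0.00 Y9.50 E1.7228
G1 X0.00 Y0.00 E2.1968

At z = 3.6 mm: the 11.5×9.5 cube contributes its full rectangle; the r=6 cylinder at (6, -3) gives a regular 12-gon of circumradius 6 (constant along its height); After the difference (first − rest): starting from the 11.5×9.5 cube, the r=6 cylinder at (6, -3) partially overlaps it — only the 20.41 mm² overlap (of its 108.00 mm²) is removed, clipping the outline — 1 connected region. The outline is a single polygon with 9 vertices. Extrusion per mm of travel: 0.4 × 0.3 / (π × 0.875²) = 0.049890. Accumulating E over each segment gives final E = 2.1968.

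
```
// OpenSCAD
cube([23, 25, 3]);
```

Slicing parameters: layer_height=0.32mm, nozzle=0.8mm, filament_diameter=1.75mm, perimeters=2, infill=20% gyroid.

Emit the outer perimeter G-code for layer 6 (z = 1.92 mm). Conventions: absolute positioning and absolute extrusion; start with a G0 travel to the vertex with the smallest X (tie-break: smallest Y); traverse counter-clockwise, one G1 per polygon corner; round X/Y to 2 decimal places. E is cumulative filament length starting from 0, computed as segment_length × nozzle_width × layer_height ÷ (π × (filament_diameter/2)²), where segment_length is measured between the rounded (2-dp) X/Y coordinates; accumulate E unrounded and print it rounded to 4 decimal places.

G0 X0.00 Y0.00 Z1.92
G1 X23.00 Y0.00 E2.4479
G1 X23.00 Y25.00 E5.1088
G1 X0.00 Y25.00 E7.5567
G1 X0.00 Y0.00 E10.2175

At z = 1.92 mm: the cube (footprint 23×25) is included at this height. The outline is a single polygon with 4 vertices. Extrusion per mm of travel: 0.8 × 0.32 / (π × 0.875²) = 0.106432. Accumulating E over each segment gives final E = 10.2175.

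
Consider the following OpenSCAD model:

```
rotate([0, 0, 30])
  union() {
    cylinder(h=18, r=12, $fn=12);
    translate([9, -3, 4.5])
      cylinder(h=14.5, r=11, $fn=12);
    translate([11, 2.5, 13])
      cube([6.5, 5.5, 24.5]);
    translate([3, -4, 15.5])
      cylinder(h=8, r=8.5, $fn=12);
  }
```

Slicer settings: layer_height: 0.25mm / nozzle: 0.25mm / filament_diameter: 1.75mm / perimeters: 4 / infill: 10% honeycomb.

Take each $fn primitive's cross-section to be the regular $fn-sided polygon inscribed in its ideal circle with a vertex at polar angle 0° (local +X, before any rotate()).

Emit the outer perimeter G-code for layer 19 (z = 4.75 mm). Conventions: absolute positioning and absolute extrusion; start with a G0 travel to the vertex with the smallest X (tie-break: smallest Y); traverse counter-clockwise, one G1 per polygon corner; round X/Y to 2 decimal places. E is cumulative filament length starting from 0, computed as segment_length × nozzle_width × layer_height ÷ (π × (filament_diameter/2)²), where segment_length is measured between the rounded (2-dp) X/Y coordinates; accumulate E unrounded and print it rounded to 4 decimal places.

G0 X-12.00 Y0.00 Z4.75
G1 X-10.39 Y-6.00 E0.1614
G1 X-6.00 Y-10.39 E0.3227
G1 X0.00 Y-12.00 E0.4842
G1 X6.00 Y-10.39 E0.6456
G1 X7.72 Y-8.68 E0.7086
G1 X9.29 Y-9.10 E0.7508
G1 X14.79 Y-7.62 E0.8988
G1 X18.82 Y-3.60 E1.0467
G1 X20.29 Y1.90 E1.1947
G1 X18.82 Y7.40 E1.3426
G1 X14.79 Y11.43 E1.4907
G1 X9.29 Y12.90 E1.6386
G1 X3.79 Y11.43 E1.7866
G1 X3.44 Y11.08 E1.7994
G1 X0.00 Y12.00 E1.8920
G1 X-6.00 Y10.39 E2.0534
G1 X-10.39 Y6.00 E2.2147
G1 X-12.00 Y0.00 E2.3761

At z = 4.75 mm: the r=12 cylinder contributes a regular 12-gon of circumradius 12; the r=11 cylinder at (9, -3) contributes a regular 12-gon of circumradius 11; the cube at (11, 2.5) is absent (z outside [13, 37.5]); the cylinder at (3, -4) is absent (z outside [15.5, 23.5]); Combining (union): the regions partially overlap (shared area 189.35 mm²), so overlapping operands fuse into one piece — 1 connected region; (rotated 30° about Z; rotation is an isometry so areas/perimeters/island counts are preserved). The outline is a single polygon with 18 vertices. Extrusion per mm of travel: 0.25 × 0.25 / (π × 0.875²) = 0.025984. Accumulating E over each segment gives final E = 2.3761.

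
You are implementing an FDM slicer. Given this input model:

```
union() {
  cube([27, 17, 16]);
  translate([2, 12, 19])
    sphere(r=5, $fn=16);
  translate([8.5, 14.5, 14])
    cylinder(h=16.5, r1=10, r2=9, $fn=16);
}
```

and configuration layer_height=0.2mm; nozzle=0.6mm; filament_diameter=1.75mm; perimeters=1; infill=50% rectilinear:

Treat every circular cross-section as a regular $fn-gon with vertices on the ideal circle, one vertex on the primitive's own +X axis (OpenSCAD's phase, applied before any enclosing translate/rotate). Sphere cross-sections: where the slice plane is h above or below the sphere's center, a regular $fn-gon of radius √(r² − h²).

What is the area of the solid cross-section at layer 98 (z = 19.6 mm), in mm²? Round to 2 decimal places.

302.61 mm²

At z = 19.6 mm: the cube is absent (z outside [0, 16]); the r=5 sphere at (2, 12) slices to a regular 16-gon of circumradius 4.964 (√(r²−h²) with h=0.6 from center) (area = (16/2)·4.964²·sin(360°/16) = 75.43 mm²); the cone at (8.5, 14.5) (r1=10→r2=9) has section circumradius 9.661 here — a regular 16-gon (area = (16/2)·9.661²·sin(360°/16) = 285.72 mm²); Merging all regions: the regions partially overlap — summed areas 361.15 mm² minus the doubly-counted overlap 58.54 mm² gives 302.61 mm² — area = 302.61 mm². Overall, the cross-section is a single solid region. Net area = 302.61 mm².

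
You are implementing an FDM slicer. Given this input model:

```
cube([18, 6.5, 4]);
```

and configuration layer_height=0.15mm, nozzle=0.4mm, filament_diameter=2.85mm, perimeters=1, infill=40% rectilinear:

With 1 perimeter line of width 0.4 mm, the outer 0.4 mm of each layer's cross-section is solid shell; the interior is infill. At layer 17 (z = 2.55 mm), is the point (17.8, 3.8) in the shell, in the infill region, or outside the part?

At z = 2.55 mm: the cube is present — its section is the full 18×6.5 rectangle. Overall, the cross-section is a single solid region. The nearest boundary edge runs (18.00, 0.00)→(18.00, 6.50); distance from the point to it = 0.20 mm. The point is inside the cross-section, 0.20 mm from the nearest boundary — within the 0.4 mm shell band (1 × 0.4).

shell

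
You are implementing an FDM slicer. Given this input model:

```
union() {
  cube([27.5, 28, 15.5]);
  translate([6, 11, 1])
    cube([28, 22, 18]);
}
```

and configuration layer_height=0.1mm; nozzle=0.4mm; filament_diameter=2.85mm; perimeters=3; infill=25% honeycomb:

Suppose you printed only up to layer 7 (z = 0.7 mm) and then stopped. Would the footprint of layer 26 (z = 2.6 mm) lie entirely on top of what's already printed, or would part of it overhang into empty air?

Compare the two slices. At z = 0.7: the 27.5×28 cube contributes its full rectangle (area 770.00 mm²); the cube at (6, 11) is absent (z outside [1, 19]); Taking the union: only the 27.5×28 cube is present, so the union is just that shape — area = 770.00 mm². At z = 2.6: the cube is present — its section is the full 27.5×28 rectangle (area 770.00 mm²); the cube at (6, 11) (footprint 28×22) is included at this height (area 616.00 mm²); Taking the union: the regions partially overlap — summed areas 1386.00 mm² minus the doubly-counted overlap 365.50 mm² gives 1020.50 mm² — area = 1020.50 mm². Checking containment: at z = 2.6 the cross-section extends beyond the z = 0.7 cross-section by about 250.50 mm².

part overhangs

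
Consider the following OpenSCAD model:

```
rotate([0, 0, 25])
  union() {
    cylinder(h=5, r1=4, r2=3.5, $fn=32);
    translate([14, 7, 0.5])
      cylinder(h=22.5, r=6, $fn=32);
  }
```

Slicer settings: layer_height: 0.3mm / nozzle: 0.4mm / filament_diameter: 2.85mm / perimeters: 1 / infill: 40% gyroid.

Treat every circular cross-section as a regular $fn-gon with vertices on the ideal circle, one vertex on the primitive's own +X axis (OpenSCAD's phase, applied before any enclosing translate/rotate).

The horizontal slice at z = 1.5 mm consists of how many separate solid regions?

At z = 1.5 mm: the cone: at t=0.300 of its height the radius interpolates to r₁+(r₂−r₁)t = 3.850, giving a regular 32-gon of that circumradius; the cylinder at (14, 7): section is a regular 32-gon, circumradius r=6; Merging all regions: the 2 present regions are separate (no shared area or edge), so areas and boundary lengths simply add and each stays a separate island — 2 connected regions; (whole slice rotated 25° about Z — lengths, areas and connectivity unchanged). The result has 2 disconnected regions.

2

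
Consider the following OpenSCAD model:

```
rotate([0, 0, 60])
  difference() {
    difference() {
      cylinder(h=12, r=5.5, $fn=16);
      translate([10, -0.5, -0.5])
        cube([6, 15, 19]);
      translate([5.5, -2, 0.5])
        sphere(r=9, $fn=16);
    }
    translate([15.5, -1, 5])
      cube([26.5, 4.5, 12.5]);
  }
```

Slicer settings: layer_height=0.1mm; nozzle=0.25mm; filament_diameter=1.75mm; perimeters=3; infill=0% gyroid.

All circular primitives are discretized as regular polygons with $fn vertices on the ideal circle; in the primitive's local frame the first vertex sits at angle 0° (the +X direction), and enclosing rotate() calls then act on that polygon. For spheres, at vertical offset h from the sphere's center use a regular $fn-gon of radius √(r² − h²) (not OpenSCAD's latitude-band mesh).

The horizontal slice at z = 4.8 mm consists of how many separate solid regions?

At z = 4.8 mm: the r=5.5 cylinder gives a regular 16-gon of circumradius 5.5 (constant along its height); the cube at (10, -0.5) is present — its section is the full 6×15 rectangle; the r=9 sphere at (5.5, -2) contributes a regular 16-gon of circumradius √(9²−4.3²) = 7.906; Subtracting the remaining from the first: starting from the r=5.5 cylinder, the 6×15 cube at (10, -0.5) misses the remaining region (no effect); the r=9 sphere at (5.5, -2) partially overlaps it — only the 60.03 mm² overlap (of its 191.37 mm²) is removed, clipping the outline — 1 connected region; the cube at (15.5, -1) does not reach this height (z outside [5, 17.5]); Subtracting the remaining from the first: none of the subtracted shapes is present at this height, so that combined region is unchanged — 1 connected region; (rotated 60° about Z; rotation is an isometry so areas/perimeters/island counts are preserved). The result has 1 disconnected region.

1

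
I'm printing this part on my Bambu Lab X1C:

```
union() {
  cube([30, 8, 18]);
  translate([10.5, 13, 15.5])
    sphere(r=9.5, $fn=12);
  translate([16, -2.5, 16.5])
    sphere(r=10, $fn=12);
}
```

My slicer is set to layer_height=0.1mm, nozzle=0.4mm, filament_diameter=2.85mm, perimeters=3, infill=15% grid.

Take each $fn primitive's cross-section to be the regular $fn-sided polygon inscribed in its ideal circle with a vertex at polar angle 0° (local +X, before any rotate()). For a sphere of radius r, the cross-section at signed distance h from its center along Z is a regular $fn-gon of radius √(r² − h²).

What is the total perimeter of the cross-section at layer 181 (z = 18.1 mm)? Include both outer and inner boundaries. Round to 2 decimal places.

At z = 18.1 mm: the cube is not intersected at this z (z outside [0, 18]); the sphere at (10.5, 13): section is a regular 12-gon, circumradius = √(r²−h²) = √(9.5²−2.6²) = 9.137 (perimeter = 2·12·9.137·sin(180°/12) = 56.76 mm); the sphere at (16, -2.5): section is a regular 12-gon, circumradius = √(r²−h²) = √(10²−1.6²) = 9.871 (perimeter = 2·12·9.871·sin(180°/12) = 61.32 mm); Combining (union): the regions partially overlap (shared area 12.52 mm²), so the edge portions inside another operand are dropped and the merged outline is re-measured after clipping — boundary = 100.37 mm. Overall, the cross-section is a single solid region. Total boundary length (outer) = 100.37 mm.

100.37 mm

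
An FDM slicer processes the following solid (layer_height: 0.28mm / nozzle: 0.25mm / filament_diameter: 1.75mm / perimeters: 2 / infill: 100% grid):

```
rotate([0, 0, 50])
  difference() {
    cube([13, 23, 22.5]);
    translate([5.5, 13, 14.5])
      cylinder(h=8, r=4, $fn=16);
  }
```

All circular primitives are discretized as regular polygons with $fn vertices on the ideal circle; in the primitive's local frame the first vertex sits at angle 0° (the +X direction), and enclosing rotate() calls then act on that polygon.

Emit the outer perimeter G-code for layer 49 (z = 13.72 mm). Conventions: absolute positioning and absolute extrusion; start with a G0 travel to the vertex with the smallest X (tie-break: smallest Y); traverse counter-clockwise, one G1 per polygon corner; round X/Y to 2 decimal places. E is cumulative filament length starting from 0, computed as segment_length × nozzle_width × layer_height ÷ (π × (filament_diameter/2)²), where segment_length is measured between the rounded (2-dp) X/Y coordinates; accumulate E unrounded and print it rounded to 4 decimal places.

G0 X-17.62 Y14.78 Z13.72
G1 X0.00 Y0.00 E0.6693
G1 X8.36 Y9.96 E1.0477
G1 X-9.26 Y24.74 E1.7170
G1 X-17.62 Y14.78 E2.0955

At z = 13.72 mm: the cube is present — its section is the full 13×23 rectangle; the cylinder at (5.5, 13) is not intersected at this z (z outside [14.5, 22.5]); Subtracting the remaining from the first: none of the subtracted shapes is present at this height, so the 13×23 cube is unchanged — 1 connected region; (rotated 50° about Z; rotation is an isometry so areas/perimeters/island counts are preserved). The outline is a single polygon with 4 vertices. Extrusion per mm of travel: 0.25 × 0.28 / (π × 0.875²) = 0.029103. Accumulating E over each segment gives final E = 2.0955.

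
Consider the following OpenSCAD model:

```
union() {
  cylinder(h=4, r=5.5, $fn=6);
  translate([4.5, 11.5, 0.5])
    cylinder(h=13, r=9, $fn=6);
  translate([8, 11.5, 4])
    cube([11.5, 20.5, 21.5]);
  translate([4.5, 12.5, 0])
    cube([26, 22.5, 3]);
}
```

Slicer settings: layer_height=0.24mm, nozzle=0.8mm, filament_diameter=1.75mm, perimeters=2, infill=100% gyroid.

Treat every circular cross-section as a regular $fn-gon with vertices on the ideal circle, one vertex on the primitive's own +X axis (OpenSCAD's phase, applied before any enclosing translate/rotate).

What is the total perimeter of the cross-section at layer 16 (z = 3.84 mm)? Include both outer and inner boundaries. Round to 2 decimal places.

77.84 mm

At z = 3.84 mm: the r=5.5 cylinder gives a regular 6-gon of circumradius 5.5 (constant along its height) (perimeter = 2·6·5.500·sin(180°/6) = 33.00 mm); the r=9 cylinder at (4.5, 11.5) gives a regular 6-gon of circumradius 9 (constant along its height) (perimeter = 2·6·9.000·sin(180°/6) = 54.00 mm); the cube at (8, 11.5) is absent (z outside [4, 25.5]); the cube at (4.5, 12.5) is absent (z outside [0, 3]); Merging all regions: the regions partially overlap (shared area 3.55 mm²), so the edge portions inside another operand are dropped and the merged outline is re-measured after clipping — boundary = 77.84 mm. Overall, the cross-section is a single solid region. Total boundary length (outer) = 77.84 mm.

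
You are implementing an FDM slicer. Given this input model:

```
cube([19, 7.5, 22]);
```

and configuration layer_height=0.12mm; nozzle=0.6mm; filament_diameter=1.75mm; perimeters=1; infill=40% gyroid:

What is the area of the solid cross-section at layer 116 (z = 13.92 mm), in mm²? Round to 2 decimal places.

142.50 mm²

At z = 13.92 mm: the cube is present — its section is the full 19×7.5 rectangle (area 142.50 mm²). Overall, the cross-section is a single solid region. Net area = 142.50 mm².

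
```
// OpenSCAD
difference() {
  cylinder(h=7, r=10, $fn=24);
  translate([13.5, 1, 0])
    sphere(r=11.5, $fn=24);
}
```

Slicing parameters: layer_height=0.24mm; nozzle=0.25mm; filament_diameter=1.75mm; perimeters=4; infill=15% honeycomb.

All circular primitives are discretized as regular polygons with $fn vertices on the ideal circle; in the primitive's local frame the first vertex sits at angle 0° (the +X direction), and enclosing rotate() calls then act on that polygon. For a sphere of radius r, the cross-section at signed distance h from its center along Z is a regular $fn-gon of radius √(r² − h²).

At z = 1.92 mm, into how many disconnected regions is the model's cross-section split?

At z = 1.92 mm: the r=10 cylinder gives a regular 24-gon of circumradius 10 (constant along its height); the r=11.5 sphere at (13.5, 1) slices to a regular 24-gon of circumradius 11.339 (√(r²−h²) with h=1.92 from center); Subtracting the remaining from the first: starting from the r=10 cylinder, the r=11.5 sphere at (13.5, 1) partially overlaps it — only the 86.94 mm² overlap (of its 399.30 mm²) is removed, clipping the outline — 1 connected region. The result has 1 disconnected region.

1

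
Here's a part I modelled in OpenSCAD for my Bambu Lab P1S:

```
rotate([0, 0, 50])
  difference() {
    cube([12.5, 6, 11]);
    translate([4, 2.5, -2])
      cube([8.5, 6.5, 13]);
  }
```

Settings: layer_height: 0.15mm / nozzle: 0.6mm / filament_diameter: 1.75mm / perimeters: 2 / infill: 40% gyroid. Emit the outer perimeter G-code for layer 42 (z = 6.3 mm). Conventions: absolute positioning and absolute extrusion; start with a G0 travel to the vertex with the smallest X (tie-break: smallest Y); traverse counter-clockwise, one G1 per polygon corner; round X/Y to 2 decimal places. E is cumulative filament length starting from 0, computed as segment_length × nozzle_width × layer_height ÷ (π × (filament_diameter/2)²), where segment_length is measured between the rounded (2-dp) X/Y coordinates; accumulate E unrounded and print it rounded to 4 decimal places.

G0 X-4.60 Y3.86 Z6.30
G1 X0.00 Y0.00 E0.2247
G1 X8.03 Y9.58 E0.6924
G1 X6.12 Y11.18 E0.7857
G1 X0.66 Y4.67 E1.1036
G1 X-2.03 Y6.92 E1.2348
G1 X-4.60 Y3.86 E1.3843

At z = 6.3 mm: the 12.5×6 cube contributes its full rectangle; the cube at (4, 2.5) is present — its section is the full 8.5×6.5 rectangle; After the difference (first − rest): starting from the 12.5×6 cube, the 8.5×6.5 cube at (4, 2.5) partially overlaps it — only the 29.75 mm² overlap (of its 55.25 mm²) is removed, clipping the outline — 1 connected region; (whole slice rotated 50° about Z — lengths, areas and connectivity unchanged). The outline is a single polygon with 6 vertices. Extrusion per mm of travel: 0.6 × 0.15 / (π × 0.875²) = 0.037418. Accumulating E over each segment gives final E = 1.3843.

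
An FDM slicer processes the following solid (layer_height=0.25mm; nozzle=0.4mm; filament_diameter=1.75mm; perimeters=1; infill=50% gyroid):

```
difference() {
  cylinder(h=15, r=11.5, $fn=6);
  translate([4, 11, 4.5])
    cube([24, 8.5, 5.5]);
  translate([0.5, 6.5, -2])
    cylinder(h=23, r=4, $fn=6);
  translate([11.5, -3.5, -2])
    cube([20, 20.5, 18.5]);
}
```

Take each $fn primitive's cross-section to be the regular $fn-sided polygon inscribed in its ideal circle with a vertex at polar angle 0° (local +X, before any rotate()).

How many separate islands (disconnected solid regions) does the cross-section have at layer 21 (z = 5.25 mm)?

1

At z = 5.25 mm: the cylinder: section is a regular 6-gon, circumradius r=11.5; the cube at (4, 11) is present — its section is the full 24×8.5 rectangle; the cylinder at (0.5, 6.5): section is a regular 6-gon, circumradius r=4; the cube at (11.5, -3.5) is present — its section is the full 20×20.5 rectangle; Subtracting the remaining from the first: starting from the r=11.5 cylinder, the 24×8.5 cube at (4, 11) misses the remaining region (no effect); the r=4 cylinder at (0.5, 6.5) partially overlaps it — only the 41.55 mm² overlap (of its 41.57 mm²) is removed, clipping the outline; the 20×20.5 cube at (11.5, -3.5) misses the remaining region (no effect) — 1 connected region. Overall, the cross-section is a single solid region. Island count = 1.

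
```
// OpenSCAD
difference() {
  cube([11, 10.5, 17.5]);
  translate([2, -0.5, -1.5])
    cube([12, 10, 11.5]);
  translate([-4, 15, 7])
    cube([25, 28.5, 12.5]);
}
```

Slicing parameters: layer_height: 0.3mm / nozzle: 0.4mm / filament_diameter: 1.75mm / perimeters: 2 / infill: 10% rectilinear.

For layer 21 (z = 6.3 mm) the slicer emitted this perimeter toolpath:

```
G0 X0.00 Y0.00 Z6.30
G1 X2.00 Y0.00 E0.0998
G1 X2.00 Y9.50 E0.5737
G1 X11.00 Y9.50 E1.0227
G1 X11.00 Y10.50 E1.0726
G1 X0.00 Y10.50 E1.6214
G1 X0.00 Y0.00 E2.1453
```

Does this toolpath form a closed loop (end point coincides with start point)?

Start point (G0): (0.00, 0.00). End point (last G1): the path returns to the start — closed.

yes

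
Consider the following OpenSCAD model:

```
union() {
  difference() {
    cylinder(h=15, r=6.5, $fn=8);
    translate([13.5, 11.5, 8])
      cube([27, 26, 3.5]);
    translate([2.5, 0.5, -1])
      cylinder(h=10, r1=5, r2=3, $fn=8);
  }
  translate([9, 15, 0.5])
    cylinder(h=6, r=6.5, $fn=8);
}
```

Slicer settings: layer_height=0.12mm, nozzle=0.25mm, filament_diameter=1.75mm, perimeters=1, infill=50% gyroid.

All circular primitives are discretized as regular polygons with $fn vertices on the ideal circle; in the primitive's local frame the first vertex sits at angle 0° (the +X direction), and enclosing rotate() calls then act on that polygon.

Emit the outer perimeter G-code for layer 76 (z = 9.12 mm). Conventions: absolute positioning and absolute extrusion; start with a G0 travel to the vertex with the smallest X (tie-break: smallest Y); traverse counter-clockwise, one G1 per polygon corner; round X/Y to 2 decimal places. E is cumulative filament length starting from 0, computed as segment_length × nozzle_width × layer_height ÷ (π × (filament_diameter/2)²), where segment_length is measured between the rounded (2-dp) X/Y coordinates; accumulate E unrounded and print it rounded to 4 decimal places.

At z = 9.12 mm: the r=6.5 cylinder contributes a regular 8-gon of circumradius 6.5; the cube at (13.5, 11.5) is present — its section is the full 27×26 rectangle; the cone at (2.5, 0.5) does not reach this height (z outside [-1, 9]); Taking the first minus the rest: starting from the r=6.5 cylinder, the 27×26 cube at (13.5, 11.5) misses the remaining region (no effect) — 1 connected region; the cylinder at (9, 15) does not reach this height (z outside [0.5, 6.5]); Combining (union): only that combined region is present, so the union is just that shape — 1 connected region. The outline is a single polygon with 8 vertices. Extrusion per mm of travel: 0.25 × 0.12 / (π × 0.875²) = 0.012473. Accumulating E over each segment gives final E = 0.4966.

G0 X-6.50 Y0.00 Z9.12
G1 X-4.60 Y-4.60 E0.0621
G1 X0.00 Y-6.50 E0.1242
G1 X4.60 Y-4.60 E0.1862
G1 X6.50 Y0.00 E0.2483
G1 X4.60 Y4.60 E0.3104
G1 X0.00 Y6.50 E0.3725
G1 X-4.60 Y4.60 E0.4345
G1 X-6.50 Y0.00 E0.4966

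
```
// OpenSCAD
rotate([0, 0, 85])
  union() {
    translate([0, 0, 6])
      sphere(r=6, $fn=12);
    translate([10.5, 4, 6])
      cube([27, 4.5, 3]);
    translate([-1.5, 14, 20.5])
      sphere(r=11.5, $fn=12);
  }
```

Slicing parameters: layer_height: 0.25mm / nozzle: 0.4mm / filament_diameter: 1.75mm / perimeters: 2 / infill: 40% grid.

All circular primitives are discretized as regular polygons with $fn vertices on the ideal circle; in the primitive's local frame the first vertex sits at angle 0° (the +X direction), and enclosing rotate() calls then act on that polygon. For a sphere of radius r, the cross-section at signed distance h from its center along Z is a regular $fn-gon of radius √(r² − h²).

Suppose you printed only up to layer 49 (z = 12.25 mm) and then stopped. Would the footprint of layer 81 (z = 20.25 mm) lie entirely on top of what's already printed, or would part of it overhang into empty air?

part overhangs

Compare the two slices. At z = 12.25: the sphere is absent (|z−center|=6.250 > r=6); the cube at (10.5, 4) is absent (z outside [6, 9]); the sphere at (-1.5, 14): section is a regular 12-gon, circumradius = √(r²−h²) = √(11.5²−8.25²) = 8.012 (area = (12/2)·8.012²·sin(360°/12) = 192.56 mm²); Merging all regions: only the r=11.5 sphere at (-1.5, 14) is present, so the union is just that shape — area = 192.56 mm²; (rotated 85° about Z; rotation is an isometry so areas/perimeters/island counts are preserved). At z = 20.25: the sphere is absent (|z−center|=14.250 > r=6); the cube at (10.5, 4) is absent (z outside [6, 9]); the r=11.5 sphere at (-1.5, 14) contributes a regular 12-gon of circumradius √(11.5²−0.25²) = 11.497 (area = (12/2)·11.497²·sin(360°/12) = 396.56 mm²); Merging all regions: only the r=11.5 sphere at (-1.5, 14) is present, so the union is just that shape — area = 396.56 mm²; (whole slice rotated 85° about Z — lengths, areas and connectivity unchanged). Checking containment: at z = 20.25 the cross-section extends beyond the z = 12.25 cross-section by about 204.00 mm².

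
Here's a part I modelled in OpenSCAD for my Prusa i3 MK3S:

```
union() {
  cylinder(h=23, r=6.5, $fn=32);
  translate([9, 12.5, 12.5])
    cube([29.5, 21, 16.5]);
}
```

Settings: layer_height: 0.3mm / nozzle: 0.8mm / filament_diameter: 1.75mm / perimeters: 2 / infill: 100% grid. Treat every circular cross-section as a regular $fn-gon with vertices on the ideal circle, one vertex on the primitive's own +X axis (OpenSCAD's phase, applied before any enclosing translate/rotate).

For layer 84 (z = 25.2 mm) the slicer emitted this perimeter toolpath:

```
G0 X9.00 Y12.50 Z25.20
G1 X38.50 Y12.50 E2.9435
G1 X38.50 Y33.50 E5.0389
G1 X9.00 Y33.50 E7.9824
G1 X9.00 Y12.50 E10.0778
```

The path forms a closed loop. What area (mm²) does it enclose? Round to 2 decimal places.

Apply the shoelace formula to the sequence of (X, Y) vertices; enclosed area = 619.50 mm².

619.50 mm²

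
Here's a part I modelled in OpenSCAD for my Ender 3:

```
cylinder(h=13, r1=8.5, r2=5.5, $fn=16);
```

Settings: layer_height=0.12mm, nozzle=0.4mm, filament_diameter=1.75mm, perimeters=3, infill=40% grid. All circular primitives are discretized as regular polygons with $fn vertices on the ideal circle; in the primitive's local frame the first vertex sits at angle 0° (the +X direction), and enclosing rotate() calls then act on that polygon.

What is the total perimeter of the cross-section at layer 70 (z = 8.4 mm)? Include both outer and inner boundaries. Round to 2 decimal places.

40.96 mm

At z = 8.4 mm: the cone contributes a regular 16-gon of circumradius 6.562 (interpolated between r1=8.5 and r2=5.5 at t=0.646) (perimeter = 2·16·6.562·sin(180°/16) = 40.96 mm). Overall, the cross-section is a single solid region. Total boundary length (outer) = 40.96 mm.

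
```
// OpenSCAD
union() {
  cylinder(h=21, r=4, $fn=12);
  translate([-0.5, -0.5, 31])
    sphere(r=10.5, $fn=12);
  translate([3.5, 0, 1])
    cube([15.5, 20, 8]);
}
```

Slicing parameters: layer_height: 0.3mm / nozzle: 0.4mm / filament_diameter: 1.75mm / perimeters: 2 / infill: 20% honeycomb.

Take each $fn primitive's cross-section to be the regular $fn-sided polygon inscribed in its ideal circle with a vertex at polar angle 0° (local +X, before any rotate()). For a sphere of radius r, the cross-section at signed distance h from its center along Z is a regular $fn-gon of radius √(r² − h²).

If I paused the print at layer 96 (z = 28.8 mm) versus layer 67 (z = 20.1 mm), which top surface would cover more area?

layer 96 (z = 28.8 mm)

Layer 96 (z = 28.8): the cylinder is not intersected at this z (z outside [0, 21]); the r=10.5 sphere at (-0.5, -0.5) contributes a regular 12-gon of circumradius √(10.5²−2.2²) = 10.267 (area = (12/2)·10.267²·sin(360°/12) = 316.23 mm²); the cube at (3.5, 0) is absent (z outside [1, 9]); Merging all regions: only the r=10.5 sphere at (-0.5, -0.5) is present, so the union is just that shape — area = 316.23 mm². So its area = 316.23 mm². Layer 67 (z = 20.1): the r=4 cylinder contributes a regular 12-gon of circumradius 4 (area = (12/2)·4.000²·sin(360°/12) = 48.00 mm²); the sphere at (-0.5, -0.5) does not reach this height (|z−center|=10.900 > r=10.5); the cube at (3.5, 0) is absent (z outside [1, 9]); Combining (union): only the r=4 cylinder is present, so the union is just that shape — area = 48.00 mm². So its area = 48.00 mm². Layer 96 is larger (316.23 vs 48.00 mm²).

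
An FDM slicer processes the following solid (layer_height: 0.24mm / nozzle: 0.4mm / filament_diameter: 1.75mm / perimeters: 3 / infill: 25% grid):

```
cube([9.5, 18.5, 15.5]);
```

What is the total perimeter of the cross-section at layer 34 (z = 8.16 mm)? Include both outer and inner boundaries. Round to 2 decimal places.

56.00 mm

At z = 8.16 mm: the cube (footprint 9.5×18.5) is included at this height (perimeter 56.00 mm). Overall, the cross-section is a single solid region. Total boundary length (outer) = 56.00 mm.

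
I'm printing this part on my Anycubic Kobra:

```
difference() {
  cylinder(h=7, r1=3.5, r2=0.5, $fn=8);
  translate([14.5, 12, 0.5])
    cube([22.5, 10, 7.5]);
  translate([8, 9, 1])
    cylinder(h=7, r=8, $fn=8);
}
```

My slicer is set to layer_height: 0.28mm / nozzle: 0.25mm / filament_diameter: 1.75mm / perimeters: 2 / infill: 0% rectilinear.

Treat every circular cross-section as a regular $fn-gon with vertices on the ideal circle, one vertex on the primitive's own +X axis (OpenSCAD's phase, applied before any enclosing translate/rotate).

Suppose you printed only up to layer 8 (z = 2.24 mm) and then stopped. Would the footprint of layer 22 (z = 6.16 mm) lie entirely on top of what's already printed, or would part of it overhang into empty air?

Compare the two slices. At z = 2.24: the cone (r1=3.5→r2=0.5) has section circumradius 2.540 here — a regular 8-gon (area = (8/2)·2.540²·sin(360°/8) = 18.25 mm²); the cube at (14.5, 12) (footprint 22.5×10) is included at this height (area 225.00 mm²); the r=8 cylinder at (8, 9) gives a regular 8-gon of circumradius 8 (constant along its height) (area = (8/2)·8.000²·sin(360°/8) = 181.02 mm²); Subtracting the remaining from the first: starting from the cone (18.25 mm²), the 22.5×10 cube at (14.5, 12) misses the remaining region (no effect); the r=8 cylinder at (8, 9) misses the remaining region (no effect) — area = 18.25 mm². At z = 6.16: the cone contributes a regular 8-gon of circumradius 0.860 (interpolated between r1=3.5 and r2=0.5 at t=0.880) (area = (8/2)·0.860²·sin(360°/8) = 2.09 mm²); the 22.5×10 cube at (14.5, 12) contributes its full rectangle (area 225.00 mm²); the r=8 cylinder at (8, 9) contributes a regular 8-gon of circumradius 8 (area = (8/2)·8.000²·sin(360°/8) = 181.02 mm²); Taking the first minus the rest: starting from the cone (2.09 mm²), the 22.5×10 cube at (14.5, 12) misses the remaining region (no effect); the r=8 cylinder at (8, 9) misses the remaining region (no effect) — area = 2.09 mm². Checking containment: the cross-section at z = 6.16 is a subset of the cross-section at z = 2.24.

entirely on top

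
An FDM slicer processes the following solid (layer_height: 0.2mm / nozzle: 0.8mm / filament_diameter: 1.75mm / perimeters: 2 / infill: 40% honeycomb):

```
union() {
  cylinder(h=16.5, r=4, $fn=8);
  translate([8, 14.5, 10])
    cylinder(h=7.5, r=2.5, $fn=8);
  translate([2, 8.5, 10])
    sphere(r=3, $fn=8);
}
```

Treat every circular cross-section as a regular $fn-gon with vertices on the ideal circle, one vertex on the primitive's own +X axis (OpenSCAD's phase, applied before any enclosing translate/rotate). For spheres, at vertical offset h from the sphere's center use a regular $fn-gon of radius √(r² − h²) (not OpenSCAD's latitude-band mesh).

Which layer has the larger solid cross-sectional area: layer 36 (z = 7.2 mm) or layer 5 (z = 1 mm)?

Layer 36 (z = 7.2): the r=4 cylinder contributes a regular 8-gon of circumradius 4 (area = (8/2)·4.000²·sin(360°/8) = 45.25 mm²); the cylinder at (8, 14.5) is absent (z outside [10, 17.5]); the r=3 sphere at (2, 8.5) contributes a regular 8-gon of circumradius √(3²−2.8²) = 1.077 (area = (8/2)·1.077²·sin(360°/8) = 3.28 mm²); Taking the union: the 2 present regions are separate (no shared area or edge), so areas and boundary lengths simply add and each stays a separate island — area = 48.54 mm². So its area = 48.54 mm². Layer 5 (z = 1): the r=4 cylinder contributes a regular 8-gon of circumradius 4 (area = (8/2)·4.000²·sin(360°/8) = 45.25 mm²); the cylinder at (8, 14.5) is not intersected at this z (z outside [10, 17.5]); the sphere at (2, 8.5) is absent (|z−center|=9.000 > r=3); Taking the union: only the r=4 cylinder is present, so the union is just that shape — area = 45.25 mm². So its area = 45.25 mm². Layer 36 is larger (48.54 vs 45.25 mm²).

layer 36 (z = 7.2 mm)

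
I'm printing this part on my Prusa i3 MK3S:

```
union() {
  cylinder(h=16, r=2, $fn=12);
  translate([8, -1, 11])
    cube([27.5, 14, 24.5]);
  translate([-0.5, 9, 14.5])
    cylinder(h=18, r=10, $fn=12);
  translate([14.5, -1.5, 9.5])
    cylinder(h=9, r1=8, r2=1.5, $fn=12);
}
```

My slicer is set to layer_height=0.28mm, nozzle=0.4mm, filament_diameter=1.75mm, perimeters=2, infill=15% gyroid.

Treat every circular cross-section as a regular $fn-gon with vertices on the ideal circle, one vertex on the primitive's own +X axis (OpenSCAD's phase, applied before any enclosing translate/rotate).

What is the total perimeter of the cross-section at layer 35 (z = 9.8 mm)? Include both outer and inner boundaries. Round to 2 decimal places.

At z = 9.8 mm: the r=2 cylinder gives a regular 12-gon of circumradius 2 (constant along its height) (perimeter = 2·12·2.000·sin(180°/12) = 12.42 mm); the cube at (8, -1) is not intersected at this z (z outside [11, 35.5]); the cylinder at (-0.5, 9) is not intersected at this z (z outside [14.5, 32.5]); the cone at (14.5, -1.5): at t=0.033 of its height the radius interpolates to r₁+(r₂−r₁)t = 7.783, giving a regular 12-gon of that circumradius (perimeter = 2·12·7.783·sin(180°/12) = 48.35 mm); Merging all regions: the 2 present regions are separate (no shared area or edge), so areas and boundary lengths simply add and each stays a separate island — boundary = 60.77 mm. Overall, the cross-section has 2 separate islands. Total boundary length (outer) = 60.77 mm.

60.77 mm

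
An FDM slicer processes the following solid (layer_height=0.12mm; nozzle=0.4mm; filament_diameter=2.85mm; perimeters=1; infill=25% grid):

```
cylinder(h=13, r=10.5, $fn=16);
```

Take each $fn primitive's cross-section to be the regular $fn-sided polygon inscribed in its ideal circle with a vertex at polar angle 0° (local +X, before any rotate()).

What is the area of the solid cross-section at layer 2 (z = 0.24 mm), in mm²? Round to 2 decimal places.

337.53 mm²

At z = 0.24 mm: the cylinder: section is a regular 16-gon, circumradius r=10.5 (area = (16/2)·10.500²·sin(360°/16) = 337.53 mm²). Overall, the cross-section is a single solid region. Net area = 337.53 mm².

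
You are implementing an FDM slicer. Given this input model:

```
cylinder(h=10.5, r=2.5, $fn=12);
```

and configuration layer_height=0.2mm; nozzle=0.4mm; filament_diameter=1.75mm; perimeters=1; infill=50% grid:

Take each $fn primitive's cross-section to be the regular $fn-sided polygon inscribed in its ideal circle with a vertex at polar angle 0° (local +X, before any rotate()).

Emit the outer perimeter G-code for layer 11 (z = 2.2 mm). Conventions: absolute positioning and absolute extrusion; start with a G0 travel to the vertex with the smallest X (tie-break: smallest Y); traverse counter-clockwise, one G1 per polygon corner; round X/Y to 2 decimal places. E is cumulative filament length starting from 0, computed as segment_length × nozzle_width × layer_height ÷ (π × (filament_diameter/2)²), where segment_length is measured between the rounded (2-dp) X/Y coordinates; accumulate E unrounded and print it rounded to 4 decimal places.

G0 X-2.50 Y0.00 Z2.20
G1 X-2.17 Y-1.25 E0.0430
G1 X-1.25 Y-2.17 E0.0863
G1 X0.00 Y-2.50 E0.1293
G1 X1.25 Y-2.17 E0.1723
G1 X2.17 Y-1.25 E0.2155
G1 X2.50 Y0.00 E0.2585
G1 X2.17 Y1.25 E0.3015
G1 X1.25 Y2.17 E0.3448
G1 X0.00 Y2.50 E0.3878
G1 X-1.25 Y2.17 E0.4308
G1 X-2.17 Y1.25 E0.4741
G1 X-2.50 Y0.00 E0.5171

At z = 2.2 mm: the r=2.5 cylinder contributes a regular 12-gon of circumradius 2.5. The outline is a single polygon with 12 vertices. Extrusion per mm of travel: 0.4 × 0.2 / (π × 0.875²) = 0.033260. Accumulating E over each segment gives final E = 0.5171.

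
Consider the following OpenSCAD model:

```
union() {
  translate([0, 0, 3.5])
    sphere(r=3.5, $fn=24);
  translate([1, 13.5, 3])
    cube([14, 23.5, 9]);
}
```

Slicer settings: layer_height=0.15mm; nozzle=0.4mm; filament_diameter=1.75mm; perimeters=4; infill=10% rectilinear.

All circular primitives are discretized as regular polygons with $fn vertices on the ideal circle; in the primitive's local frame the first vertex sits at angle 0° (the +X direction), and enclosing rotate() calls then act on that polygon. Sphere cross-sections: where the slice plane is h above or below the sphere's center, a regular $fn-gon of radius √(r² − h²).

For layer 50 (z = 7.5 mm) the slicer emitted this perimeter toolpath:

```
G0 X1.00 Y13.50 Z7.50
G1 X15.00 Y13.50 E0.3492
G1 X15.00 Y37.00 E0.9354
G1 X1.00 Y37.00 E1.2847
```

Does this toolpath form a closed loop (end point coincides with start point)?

no

Start point (G0): (1.00, 13.50). End point (last G1): the path does not return to the start — open.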